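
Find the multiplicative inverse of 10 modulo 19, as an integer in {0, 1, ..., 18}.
10^(−1) ≡ 2 (mod 19)

Apply the extended Euclidean algorithm to (19, 10), tracking rows (r, s, t) with s·19 + t·10 = r. Each division r_prev = q·r_cur + r_new produces the new row as (previous row) − q·(current row):
  row A: (19, 1, 0)   [1·19 + 0·10 = 19]
  row B: (10, 0, 1)   [0·19 + 1·10 = 10]
  19 = 1·10 + 9   → row C = row A − 1·row B = (9, 1, −1)   [check: 1·19 − 1·10 = 9]
  10 = 1·9 + 1   → row D = row B − 1·row C = (1, −1, 2)   [check: −1·19 + 2·10 = 1]
  9 = 9·1 + 0   → remainder 0, stop. gcd = 1 (last nonzero row D).
The gcd is 1, so 10 is invertible mod 19. The last nonzero row gives −1·19 + 2·10 = 1, so t = 2. So 10^(−1) ≡ 2 (mod 19). Verify: 10 · 2 = 20 ≡ 1 (mod 19). ✓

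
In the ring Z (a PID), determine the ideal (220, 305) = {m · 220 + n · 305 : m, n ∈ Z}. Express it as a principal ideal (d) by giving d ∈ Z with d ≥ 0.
In the PID Z, (a, b) is generated by gcd(a, b). Compute gcd(305, 220) with the extended Euclidean algorithm, tracking rows (r, s, t) with s·305 + t·220 = r:
  row A: (305, 1, 0)   [1·305 + 0·220 = 305]
  row B: (220, 0, 1)   [0·305 + 1·220 = 220]
  305 = 1·220 + 85   → row C = row A − 1·row B = (85, 1, −1)   [check: 1·305 − 1·220 = 85]
  220 = 2·85 + 50   → row D = row B − 2·row C = (50, −2, 3)   [check: −2·305 + 3·220 = 50]
  85 = 1·50 + 35   → row E = row C − 1·row D = (35, 3, −4)   [check: 3·305 − 4·220 = 35]
  50 = 1·35 + 15   → row F = row D − 1·row E = (15, −5, 7)   [check: −5·305 + 7·220 = 15]
  35 = 2·15 + 5   → row G = row E − 2·row F = (5, 13, −18)   [check: 13·305 − 18·220 = 5]
  15 = 3·5 + 0   → remainder 0, stop. gcd = 5 (last nonzero row G).
So gcd(220, 305) = 5, with Bézout identity 13·305 − 18·220 = 5. Containment (⊇): the Bézout identity exhibits 5 as an element of (220, 305), giving (5) ⊆ (220, 305). Containment (⊆): since 5 | 220 and 5 | 305 (220 = 5·44, 305 = 5·61), every Z-linear combination of 220 and 305 is divisible by 5, so (220, 305) ⊆ (5). Therefore (220, 305) = (5), d = 5.

Final answer: (220, 305) = (5); d = 5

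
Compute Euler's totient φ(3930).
φ(3930) = 1040

φ is multiplicative, with φ(p^e) = p^e − p^(e−1). Factorise 3930 = 2 · 3 · 5 · 131. Then
  φ(3930) = (2 − 1) · (3 − 1) · (5 − 1) · (131 − 1) = 1 · 2 · 4 · 130 = 1040.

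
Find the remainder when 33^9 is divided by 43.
Use repeated squaring. Binary(9) = 1001. Walk through the bits of the exponent 9 left-to-right: at each bit after the leading one, square the running value, then multiply by 33 if the bit is 1 (always reducing mod 43):
  bit 1 = 1 (leading): start with 33.
  bit 2 = 0: square 33^2 = 1089 ≡ 14 (mod 43).
  bit 3 = 0: square 14^2 = 196 ≡ 24 (mod 43).
  bit 4 = 1: square 24^2 = 576 ≡ 17; bit is 1, so multiply 17·33 = 561 ≡ 2 (mod 43).
Final value: 33^9 ≡ 2 (mod 43).

Final answer: 2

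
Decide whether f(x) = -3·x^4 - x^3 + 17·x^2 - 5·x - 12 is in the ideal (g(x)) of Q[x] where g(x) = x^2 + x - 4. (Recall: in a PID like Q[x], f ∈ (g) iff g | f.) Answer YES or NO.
YES

In Q[x] the ideal (g) consists of all multiples of g, so f ∈ (g) iff g | f, i.e. iff the remainder of f on division by g is 0. Divide f by g (g is monic, so eliminate the leading term of the running remainder at each step):
  leading term -3·x^4: subtract (-3·x^2)·g(x) = -3·x^4 - 3·x^3 + 12·x^2, leaving 2·x^3 + 5·x^2 - 5·x - 12
  leading term 2·x^3: subtract (2·x)·g(x) = 2·x^3 + 2·x^2 - 8·x, leaving 3·x^2 + 3·x - 12
  leading term 3·x^2: subtract (3)·g(x) = 3·x^2 + 3·x - 12, leaving 0
The remainder is 0, so f(x) = g(x) · h(x) with h(x) = -3·x^2 + 2·x + 3. Hence g | f, i.e. f ∈ (g).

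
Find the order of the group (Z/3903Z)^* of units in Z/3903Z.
|(Z/3903Z)^*| = 2600

(Z/3903Z)^* consists of the classes a with gcd(a, 3903) = 1, so its order is φ(3903). φ is multiplicative, with φ(p^e) = p^e − p^(e−1). Factorise 3903 = 3 · 1301. Then
  φ(3903) = (3 − 1) · (1301 − 1) = 2 · 1300 = 2600.
Thus |(Z/3903Z)^*| = 2600.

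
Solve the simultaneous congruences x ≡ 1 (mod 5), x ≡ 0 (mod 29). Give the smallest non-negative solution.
The moduli 5, 29 are pairwise coprime, so by the CRT there is a unique solution mod 5·29 = 145.
Solve by successive substitution. Start with x ≡ 1 (mod 5).
  Combine with x ≡ 0 (mod 29): write x = 1 + 5·t and require 1 + 5·t ≡ 0 (mod 29), i.e. 5·t ≡ 0 − 1 ≡ 28 (mod 29). Since 5^(−1) ≡ 6 (mod 29), t ≡ 6·28 ≡ 23 (mod 29). So x ≡ 1 + 5·23 = 116 (mod 145).
Unique solution in [0, 145): x = 116.

Final answer: x ≡ 116 (mod 145); the representative in [0, 145) is 116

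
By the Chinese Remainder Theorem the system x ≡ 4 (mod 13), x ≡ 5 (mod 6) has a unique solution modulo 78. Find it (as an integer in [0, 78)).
x ≡ 17 (mod 78); the representative in [0, 78) is 17

The moduli 13, 6 are pairwise coprime, so by the CRT there is a unique solution mod 13·6 = 78.
Solve by successive substitution. Start with x ≡ 4 (mod 13).
  Combine with x ≡ 5 (mod 6): write x = 4 + 13·t and require 4 + 13·t ≡ 5 (mod 6), i.e. 13·t ≡ 5 − 4 ≡ 1 (mod 6). Since 13^(−1) ≡ 1 (mod 6) (13 ≡ 1 (mod 6)), t ≡ 1·1 ≡ 1 (mod 6). So x ≡ 4 + 13·1 = 17 (mod 78).
Unique solution in [0, 78): x = 17.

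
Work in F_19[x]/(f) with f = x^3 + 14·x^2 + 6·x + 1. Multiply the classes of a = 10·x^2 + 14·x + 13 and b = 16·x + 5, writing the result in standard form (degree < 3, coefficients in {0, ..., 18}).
Multiply as integer polynomials: a · b = 160·x^3 + 274·x^2 + 278·x + 65. Reducing coefficients mod 19: a · b ≡ 8·x^3 + 8·x^2 + 12·x + 8. Now divide by f(x) = x^3 + 14·x^2 + 6·x + 1 in F_19[x], eliminating the leading term at each step:
  leading term 8·x^3: subtract (8)·f(x) = 8·x^3 + 17·x^2 + 10·x + 8, leaving 10·x^2 + 2·x (coefficients mod 19)
The degree is now < 3, so this is the remainder. Hence a · b ≡ 10·x^2 + 2·x in F_19[x]/(f).

Final answer: a · b ≡ 10·x^2 + 2·x (mod f(x))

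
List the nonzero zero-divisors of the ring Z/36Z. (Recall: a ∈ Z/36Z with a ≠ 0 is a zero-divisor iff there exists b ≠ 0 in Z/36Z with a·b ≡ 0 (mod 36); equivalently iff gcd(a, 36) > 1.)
An element a ∈ Z/36Z (with a ≠ 0) is a zero-divisor iff gcd(a, 36) > 1 (because a is a unit precisely when gcd(a, n) = 1, and in Z/nZ every nonzero, non-unit element is a zero-divisor). Scan a = 1, ..., 35 and keep those with gcd(a, 36) > 1:
  gcd(2, 36) = 2, gcd(3, 36) = 3, gcd(4, 36) = 4, gcd(6, 36) = 6, gcd(8, 36) = 4, gcd(9, 36) = 9, gcd(10, 36) = 2, gcd(12, 36) = 12, gcd(14, 36) = 2, gcd(15, 36) = 3, gcd(16, 36) = 4, gcd(18, 36) = 18, gcd(20, 36) = 4, gcd(21, 36) = 3, gcd(22, 36) = 2, gcd(24, 36) = 12, gcd(26, 36) = 2, gcd(27, 36) = 9, gcd(28, 36) = 4, gcd(30, 36) = 6, gcd(32, 36) = 4, gcd(33, 36) = 3, gcd(34, 36) = 2.
All other a ∈ {1, ..., 35} have gcd(a, 36) = 1 and are units. So the nonzero zero-divisors are exactly the 23 values of a appearing in this scan.

Final answer: nonzero zero-divisors of Z/36Z = {2, 3, 4, 6, 8, 9, 10, 12, 14, 15, 16, 18, 20, 21, 22, 24, 26, 27, 28, 30, 32, 33, 34}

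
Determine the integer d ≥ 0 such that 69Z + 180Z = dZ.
In the PID Z, (a, b) is generated by gcd(a, b). Compute gcd(180, 69) with the extended Euclidean algorithm, tracking rows (r, s, t) with s·180 + t·69 = r:
  row A: (180, 1, 0)   [1·180 + 0·69 = 180]
  row B: (69, 0, 1)   [0·180 + 1·69 = 69]
  180 = 2·69 + 42   → row C = row A − 2·row B = (42, 1, −2)   [check: 1·180 − 2·69 = 42]
  69 = 1·42 + 27   → row D = row B − 1·row C = (27, −1, 3)   [check: −1·180 + 3·69 = 27]
  42 = 1·27 + 15   → row E = row C − 1·row D = (15, 2, −5)   [check: 2·180 − 5·69 = 15]
  27 = 1·15 + 12   → row F = row D − 1·row E = (12, −3, 8)   [check: −3·180 + 8·69 = 12]
  15 = 1·12 + 3   → row G = row E − 1·row F = (3, 5, −13)   [check: 5·180 − 13·69 = 3]
  12 = 4·3 + 0   → remainder 0, stop. gcd = 3 (last nonzero row G).
So gcd(69, 180) = 3, with Bézout identity 5·180 − 13·69 = 3. Containment (⊇): the Bézout identity exhibits 3 as an element of (69, 180), giving (3) ⊆ (69, 180). Containment (⊆): since 3 | 69 and 3 | 180 (69 = 3·23, 180 = 3·60), every Z-linear combination of 69 and 180 is divisible by 3, so (69, 180) ⊆ (3). Therefore (69, 180) = (3), d = 3.

Final answer: (69, 180) = (3); d = 3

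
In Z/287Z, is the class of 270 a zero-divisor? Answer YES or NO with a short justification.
NO

gcd(270, 287) = 1, so 270 is a unit in Z/287Z (it has a multiplicative inverse). A unit cannot be a zero-divisor: if 270·b ≡ 0 then multiplying both sides by 270^(−1) gives b ≡ 0. So 270 is not a zero-divisor.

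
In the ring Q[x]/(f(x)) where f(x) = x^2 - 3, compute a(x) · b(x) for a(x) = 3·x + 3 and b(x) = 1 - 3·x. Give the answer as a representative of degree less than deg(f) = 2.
a · b ≡ -6·x - 24 (mod f(x))

First multiply in Q[x] without reducing: a · b = -9·x^2 - 6·x + 3. Now divide by f(x) = x^2 - 3, eliminating the leading term at each step:
  leading term -9·x^2: subtract (-9)·f(x) = 27 - 9·x^2, leaving -6·x - 24
The degree is now < 2, so this is the remainder. Hence a · b ≡ -6·x - 24 in Q[x]/(f).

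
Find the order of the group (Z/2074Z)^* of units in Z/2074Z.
(Z/2074Z)^* consists of the classes a with gcd(a, 2074) = 1, so its order is φ(2074). φ is multiplicative, with φ(p^e) = p^e − p^(e−1). Factorise 2074 = 2 · 17 · 61. Then
  φ(2074) = (2 − 1) · (17 − 1) · (61 − 1) = 1 · 16 · 60 = 960.
Thus |(Z/2074Z)^*| = 960.

Final answer: |(Z/2074Z)^*| = 960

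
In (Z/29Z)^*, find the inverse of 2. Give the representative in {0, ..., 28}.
Apply the extended Euclidean algorithm to (29, 2), tracking rows (r, s, t) with s·29 + t·2 = r. Each division r_prev = q·r_cur + r_new produces the new row as (previous row) − q·(current row):
  row A: (29, 1, 0)   [1·29 + 0·2 = 29]
  row B: (2, 0, 1)   [0·29 + 1·2 = 2]
  29 = 14·2 + 1   → row C = row A − 14·row B = (1, 1, −14)   [check: 1·29 − 14·2 = 1]
  2 = 2·1 + 0   → remainder 0, stop. gcd = 1 (last nonzero row C).
The gcd is 1, so 2 is invertible mod 29. The last nonzero row gives 1·29 − 14·2 = 1, so t = −14. So 2^(−1) ≡ −14 ≡ 15 (mod 29). Verify: 2 · 15 = 30 ≡ 1 (mod 29). ✓

Final answer: 2^(−1) ≡ 15 (mod 29)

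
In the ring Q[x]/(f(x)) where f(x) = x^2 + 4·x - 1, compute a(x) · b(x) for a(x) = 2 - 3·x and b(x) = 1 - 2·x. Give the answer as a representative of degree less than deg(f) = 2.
a · b ≡ 8 - 31·x (mod f(x))

First multiply in Q[x] without reducing: a · b = 6·x^2 - 7·x + 2. Now divide by f(x) = x^2 + 4·x - 1, eliminating the leading term at each step:
  leading term 6·x^2: subtract (6)·f(x) = 6·x^2 + 24·x - 6, leaving 8 - 31·x
The degree is now < 2, so this is the remainder. Hence a · b ≡ 8 - 31·x in Q[x]/(f).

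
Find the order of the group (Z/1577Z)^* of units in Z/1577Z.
(Z/1577Z)^* consists of the classes a with gcd(a, 1577) = 1, so its order is φ(1577). φ is multiplicative, with φ(p^e) = p^e − p^(e−1). Factorise 1577 = 19 · 83. Then
  φ(1577) = (19 − 1) · (83 − 1) = 18 · 82 = 1476.
Thus |(Z/1577Z)^*| = 1476.

Final answer: |(Z/1577Z)^*| = 1476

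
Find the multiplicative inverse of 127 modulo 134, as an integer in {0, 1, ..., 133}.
127^(−1) ≡ 19 (mod 134)

Apply the extended Euclidean algorithm to (134, 127), tracking rows (r, s, t) with s·134 + t·127 = r. Each division r_prev = q·r_cur + r_new produces the new row as (previous row) − q·(current row):
  row A: (134, 1, 0)   [1·134 + 0·127 = 134]
  row B: (127, 0, 1)   [0·134 + 1·127 = 127]
  134 = 1·127 + 7   → row C = row A − 1·row B = (7, 1, −1)   [check: 1·134 − 1·127 = 7]
  127 = 18·7 + 1   → row D = row B − 18·row C = (1, −18, 19)   [check: −18·134 + 19·127 = 1]
  7 = 7·1 + 0   → remainder 0, stop. gcd = 1 (last nonzero row D).
The gcd is 1, so 127 is invertible mod 134. The last nonzero row gives −18·134 + 19·127 = 1, so t = 19. So 127^(−1) ≡ 19 (mod 134). Verify: 127 · 19 = 2413 ≡ 1 (mod 134). ✓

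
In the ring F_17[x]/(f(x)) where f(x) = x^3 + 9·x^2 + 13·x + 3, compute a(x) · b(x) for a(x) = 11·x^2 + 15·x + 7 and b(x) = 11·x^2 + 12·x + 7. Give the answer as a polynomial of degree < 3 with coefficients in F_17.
Multiply as integer polynomials: a · b = 121·x^4 + 297·x^3 + 334·x^2 + 189·x + 49. Reducing coefficients mod 17: a · b ≡ 2·x^4 + 8·x^3 + 11·x^2 + 2·x + 15. Now divide by f(x) = x^3 + 9·x^2 + 13·x + 3 in F_17[x], eliminating the leading term at each step:
  leading term 2·x^4: subtract (2·x)·f(x) = 2·x^4 + x^3 + 9·x^2 + 6·x, leaving 7·x^3 + 2·x^2 + 13·x + 15 (coefficients mod 17)
  leading term 7·x^3: subtract (7)·f(x) = 7·x^3 + 12·x^2 + 6·x + 4, leaving 7·x^2 + 7·x + 11 (coefficients mod 17)
The degree is now < 3, so this is the remainder. Hence a · b ≡ 7·x^2 + 7·x + 11 in F_17[x]/(f).

Final answer: a · b ≡ 7·x^2 + 7·x + 11 (mod f(x))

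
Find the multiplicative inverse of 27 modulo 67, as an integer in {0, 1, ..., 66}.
Apply the extended Euclidean algorithm to (67, 27), tracking rows (r, s, t) with s·67 + t·27 = r. Each division r_prev = q·r_cur + r_new produces the new row as (previous row) − q·(current row):
  row A: (67, 1, 0)   [1·67 + 0·27 = 67]
  row B: (27, 0, 1)   [0·67 + 1·27 = 27]
  67 = 2·27 + 13   → row C = row A − 2·row B = (13, 1, −2)   [check: 1·67 − 2·27 = 13]
  27 = 2·13 + 1   → row D = row B − 2·row C = (1, −2, 5)   [check: −2·67 + 5·27 = 1]
  13 = 13·1 + 0   → remainder 0, stop. gcd = 1 (last nonzero row D).
The gcd is 1, so 27 is invertible mod 67. The last nonzero row gives −2·67 + 5·27 = 1, so t = 5. So 27^(−1) ≡ 5 (mod 67). Verify: 27 · 5 = 135 ≡ 1 (mod 67). ✓

Final answer: 27^(−1) ≡ 5 (mod 67)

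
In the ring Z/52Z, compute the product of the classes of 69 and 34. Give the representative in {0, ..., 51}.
6

Reduce the factors first: 69 ≡ 17 (mod 52), so 69 · 34 ≡ 17 · 34 (mod 52). 17 · 34 = 578. Dividing by 52: 578 = 11·52 + 6. So (69 · 34) mod 52 = 6.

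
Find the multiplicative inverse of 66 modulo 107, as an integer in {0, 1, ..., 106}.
Apply the extended Euclidean algorithm to (107, 66), tracking rows (r, s, t) with s·107 + t·66 = r. Each division r_prev = q·r_cur + r_new produces the new row as (previous row) − q·(current row):
  row A: (107, 1, 0)   [1·107 + 0·66 = 107]
  row B: (66, 0, 1)   [0·107 + 1·66 = 66]
  107 = 1·66 + 41   → row C = row A − 1·row B = (41, 1, −1)   [check: 1·107 − 1·66 = 41]
  66 = 1·41 + 25   → row D = row B − 1·row C = (25, −1, 2)   [check: −1·107 + 2·66 = 25]
  41 = 1·25 + 16   → row E = row C − 1·row D = (16, 2, −3)   [check: 2·107 − 3·66 = 16]
  25 = 1·16 + 9   → row F = row D − 1·row E = (9, −3, 5)   [check: −3·107 + 5·66 = 9]
  16 = 1·9 + 7   → row G = row E − 1·row F = (7, 5, −8)   [check: 5·107 − 8·66 = 7]
  9 = 1·7 + 2   → row H = row F − 1·row G = (2, −8, 13)   [check: −8·107 + 13·66 = 2]
  7 = 3·2 + 1   → row I = row G − 3·row H = (1, 29, −47)   [check: 29·107 − 47·66 = 1]
  2 = 2·1 + 0   → remainder 0, stop. gcd = 1 (last nonzero row I).
The gcd is 1, so 66 is invertible mod 107. The last nonzero row gives 29·107 − 47·66 = 1, so t = −47. So 66^(−1) ≡ −47 ≡ 60 (mod 107). Verify: 66 · 60 = 3960 ≡ 1 (mod 107). ✓

Final answer: 66^(−1) ≡ 60 (mod 107)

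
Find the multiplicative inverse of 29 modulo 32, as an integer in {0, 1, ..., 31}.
Apply the extended Euclidean algorithm to (32, 29), tracking rows (r, s, t) with s·32 + t·29 = r. Each division r_prev = q·r_cur + r_new produces the new row as (previous row) − q·(current row):
  row A: (32, 1, 0)   [1·32 + 0·29 = 32]
  row B: (29, 0, 1)   [0·32 + 1·29 = 29]
  32 = 1·29 + 3   → row C = row A − 1·row B = (3, 1, −1)   [check: 1·32 − 1·29 = 3]
  29 = 9·3 + 2   → row D = row B − 9·row C = (2, −9, 10)   [check: −9·32 + 10·29 = 2]
  3 = 1·2 + 1   → row E = row C − 1·row D = (1, 10, −11)   [check: 10·32 − 11·29 = 1]
  2 = 2·1 + 0   → remainder 0, stop. gcd = 1 (last nonzero row E).
The gcd is 1, so 29 is invertible mod 32. The last nonzero row gives 10·32 − 11·29 = 1, so t = −11. So 29^(−1) ≡ −11 ≡ 21 (mod 32). Verify: 29 · 21 = 609 ≡ 1 (mod 32). ✓

Final answer: 29^(−1) ≡ 21 (mod 32)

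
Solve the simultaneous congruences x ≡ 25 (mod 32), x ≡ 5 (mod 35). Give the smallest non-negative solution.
x ≡ 985 (mod 1120); the representative in [0, 1120) is 985

The moduli 32, 35 are pairwise coprime, so by the CRT there is a unique solution mod 32·35 = 1120.
Solve by successive substitution. Start with x ≡ 25 (mod 32).
  Combine with x ≡ 5 (mod 35): write x = 25 + 32·t and require 25 + 32·t ≡ 5 (mod 35), i.e. 32·t ≡ 5 − 25 ≡ 15 (mod 35). Since 32^(−1) ≡ 23 (mod 35), t ≡ 23·15 ≡ 30 (mod 35). So x ≡ 25 + 32·30 = 985 (mod 1120).
Unique solution in [0, 1120): x = 985.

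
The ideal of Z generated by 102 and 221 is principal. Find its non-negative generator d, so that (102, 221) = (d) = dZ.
(102, 221) = (17); d = 17

In the PID Z, (a, b) is generated by gcd(a, b). Compute gcd(221, 102) with the extended Euclidean algorithm, tracking rows (r, s, t) with s·221 + t·102 = r:
  row A: (221, 1, 0)   [1·221 + 0·102 = 221]
  row B: (102, 0, 1)   [0·221 + 1·102 = 102]
  221 = 2·102 + 17   → row C = row A − 2·row B = (17, 1, −2)   [check: 1·221 − 2·102 = 17]
  102 = 6·17 + 0   → remainder 0, stop. gcd = 17 (last nonzero row C).
So gcd(102, 221) = 17, with Bézout identity 1·221 − 2·102 = 17. Containment (⊇): the Bézout identity exhibits 17 as an element of (102, 221), giving (17) ⊆ (102, 221). Containment (⊆): since 17 | 102 and 17 | 221 (102 = 17·6, 221 = 17·13), every Z-linear combination of 102 and 221 is divisible by 17, so (102, 221) ⊆ (17). Therefore (102, 221) = (17), d = 17.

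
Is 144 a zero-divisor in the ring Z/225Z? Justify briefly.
YES

gcd(144, 225) = 9 > 1, so 144 is not a unit in Z/225Z. In Z/nZ every nonzero non-unit is a zero-divisor: explicitly, take b = 225/gcd = 25 ≠ 0 (mod 225); then 144·25 = 3600 = 16·225, i.e. 144·25 ≡ 0 (mod 225). So 144 is a zero-divisor.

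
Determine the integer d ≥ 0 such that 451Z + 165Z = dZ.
In the PID Z, (a, b) is generated by gcd(a, b). Compute gcd(451, 165) with the extended Euclidean algorithm, tracking rows (r, s, t) with s·451 + t·165 = r:
  row A: (451, 1, 0)   [1·451 + 0·165 = 451]
  row B: (165, 0, 1)   [0·451 + 1·165 = 165]
  451 = 2·165 + 121   → row C = row A − 2·row B = (121, 1, −2)   [check: 1·451 − 2·165 = 121]
  165 = 1·121 + 44   → row D = row B − 1·row C = (44, −1, 3)   [check: −1·451 + 3·165 = 44]
  121 = 2·44 + 33   → row E = row C − 2·row D = (33, 3, −8)   [check: 3·451 − 8·165 = 33]
  44 = 1·33 + 11   → row F = row D − 1·row E = (11, −4, 11)   [check: −4·451 + 11·165 = 11]
  33 = 3·11 + 0   → remainder 0, stop. gcd = 11 (last nonzero row F).
So gcd(451, 165) = 11, with Bézout identity −4·451 + 11·165 = 11. Containment (⊇): the Bézout identity exhibits 11 as an element of (451, 165), giving (11) ⊆ (451, 165). Containment (⊆): since 11 | 451 and 11 | 165 (451 = 11·41, 165 = 11·15), every Z-linear combination of 451 and 165 is divisible by 11, so (451, 165) ⊆ (11). Therefore (451, 165) = (11), d = 11.

Final answer: (451, 165) = (11); d = 11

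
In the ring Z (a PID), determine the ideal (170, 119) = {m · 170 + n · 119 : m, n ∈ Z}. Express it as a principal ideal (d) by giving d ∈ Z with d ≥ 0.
In the PID Z, (a, b) is generated by gcd(a, b). Compute gcd(170, 119) with the extended Euclidean algorithm, tracking rows (r, s, t) with s·170 + t·119 = r:
  row A: (170, 1, 0)   [1·170 + 0·119 = 170]
  row B: (119, 0, 1)   [0·170 + 1·119 = 119]
  170 = 1·119 + 51   → row C = row A − 1·row B = (51, 1, −1)   [check: 1·170 − 1·119 = 51]
  119 = 2·51 + 17   → row D = row B − 2·row C = (17, −2, 3)   [check: −2·170 + 3·119 = 17]
  51 = 3·17 + 0   → remainder 0, stop. gcd = 17 (last nonzero row D).
So gcd(170, 119) = 17, with Bézout identity −2·170 + 3·119 = 17. Containment (⊇): the Bézout identity exhibits 17 as an element of (170, 119), giving (17) ⊆ (170, 119). Containment (⊆): since 17 | 170 and 17 | 119 (170 = 17·10, 119 = 17·7), every Z-linear combination of 170 and 119 is divisible by 17, so (170, 119) ⊆ (17). Therefore (170, 119) = (17), d = 17.

Final answer: (170, 119) = (17); d = 17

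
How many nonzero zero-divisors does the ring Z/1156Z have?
In Z/1156Z each nonzero element is either a unit (gcd with 1156 is 1) or a zero-divisor (gcd > 1). The number of units is φ(1156): factorise 1156 = 2^2 · 17^2, so φ(1156) = (2^2 − 2^1) · (17^2 − 17^1) = 2 · 272 = 544. The nonzero elements number 1156 − 1 = 1155. Hence the nonzero zero-divisors number 1155 − 544 = 611.

Final answer: Z/1156Z has 611 nonzero zero-divisors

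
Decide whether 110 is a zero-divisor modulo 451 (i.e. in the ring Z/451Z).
YES

gcd(110, 451) = 11 > 1, so 110 is not a unit in Z/451Z. In Z/nZ every nonzero non-unit is a zero-divisor: explicitly, take b = 451/gcd = 41 ≠ 0 (mod 451); then 110·41 = 4510 = 10·451, i.e. 110·41 ≡ 0 (mod 451). So 110 is a zero-divisor.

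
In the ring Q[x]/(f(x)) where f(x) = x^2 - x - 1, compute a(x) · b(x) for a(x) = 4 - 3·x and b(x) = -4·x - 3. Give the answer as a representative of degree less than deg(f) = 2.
First multiply in Q[x] without reducing: a · b = 12·x^2 - 7·x - 12. Now divide by f(x) = x^2 - x - 1, eliminating the leading term at each step:
  leading term 12·x^2: subtract (12)·f(x) = 12·x^2 - 12·x - 12, leaving 5·x
The degree is now < 2, so this is the remainder. Hence a · b ≡ 5·x in Q[x]/(f).

Final answer: a · b ≡ 5·x (mod f(x))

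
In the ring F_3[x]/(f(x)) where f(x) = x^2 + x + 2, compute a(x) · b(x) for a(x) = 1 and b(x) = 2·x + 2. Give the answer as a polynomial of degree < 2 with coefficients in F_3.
Multiply as integer polynomials: a · b = 2·x + 2. Reducing coefficients mod 3: a · b ≡ 2·x + 2. This already has degree < 2, so no reduction by f is needed. Hence a · b ≡ 2·x + 2 in F_3[x]/(f).

Final answer: a · b ≡ 2·x + 2 (mod f(x))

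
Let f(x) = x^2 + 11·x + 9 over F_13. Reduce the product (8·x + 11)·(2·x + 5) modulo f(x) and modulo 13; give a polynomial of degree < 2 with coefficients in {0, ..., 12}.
Multiply as integer polynomials: a · b = 16·x^2 + 62·x + 55. Reducing coefficients mod 13: a · b ≡ 3·x^2 + 10·x + 3. Now divide by f(x) = x^2 + 11·x + 9 in F_13[x], eliminating the leading term at each step:
  leading term 3·x^2: subtract (3)·f(x) = 3·x^2 + 7·x + 1, leaving 3·x + 2 (coefficients mod 13)
The degree is now < 2, so this is the remainder. Hence a · b ≡ 3·x + 2 in F_13[x]/(f).

Final answer: a · b ≡ 3·x + 2 (mod f(x))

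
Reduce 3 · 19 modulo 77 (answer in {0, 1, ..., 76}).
57

Both factors are already reduced mod 77. 3 · 19 = 57. Dividing by 77: 57 = 0·77 + 57. So (3 · 19) mod 77 = 57.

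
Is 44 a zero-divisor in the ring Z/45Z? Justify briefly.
NO

gcd(44, 45) = 1, so 44 is a unit in Z/45Z (it has a multiplicative inverse). A unit cannot be a zero-divisor: if 44·b ≡ 0 then multiplying both sides by 44^(−1) gives b ≡ 0. So 44 is not a zero-divisor.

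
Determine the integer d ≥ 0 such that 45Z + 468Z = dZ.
(45, 468) = (9); d = 9

In the PID Z, (a, b) is generated by gcd(a, b). Compute gcd(468, 45) with the extended Euclidean algorithm, tracking rows (r, s, t) with s·468 + t·45 = r:
  row A: (468, 1, 0)   [1·468 + 0·45 = 468]
  row B: (45, 0, 1)   [0·468 + 1·45 = 45]
  468 = 10·45 + 18   → row C = row A − 10·row B = (18, 1, −10)   [check: 1·468 − 10·45 = 18]
  45 = 2·18 + 9   → row D = row B − 2·row C = (9, −2, 21)   [check: −2·468 + 21·45 = 9]
  18 = 2·9 + 0   → remainder 0, stop. gcd = 9 (last nonzero row D).
So gcd(45, 468) = 9, with Bézout identity −2·468 + 21·45 = 9. Containment (⊇): the Bézout identity exhibits 9 as an element of (45, 468), giving (9) ⊆ (45, 468). Containment (⊆): since 9 | 45 and 9 | 468 (45 = 9·5, 468 = 9·52), every Z-linear combination of 45 and 468 is divisible by 9, so (45, 468) ⊆ (9). Therefore (45, 468) = (9), d = 9.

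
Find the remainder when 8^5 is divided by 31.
Use repeated squaring. Binary(5) = 101. Walk through the bits of the exponent 5 left-to-right: at each bit after the leading one, square the running value, then multiply by 8 if the bit is 1 (always reducing mod 31):
  bit 1 = 1 (leading): start with 8.
  bit 2 = 0: square 8^2 = 64 ≡ 2 (mod 31).
  bit 3 = 1: square 2^2 = 4; bit is 1, so multiply 4·8 = 32 ≡ 1 (mod 31).
Final value: 8^5 ≡ 1 (mod 31).

Final answer: 1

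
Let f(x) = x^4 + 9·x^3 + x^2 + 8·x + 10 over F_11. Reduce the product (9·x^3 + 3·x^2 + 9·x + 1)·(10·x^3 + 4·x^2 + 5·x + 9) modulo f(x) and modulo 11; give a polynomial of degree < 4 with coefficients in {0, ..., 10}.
Multiply as integer polynomials: a · b = 90·x^6 + 66·x^5 + 147·x^4 + 142·x^3 + 76·x^2 + 86·x + 9. Reducing coefficients mod 11: a · b ≡ 2·x^6 + 4·x^4 + 10·x^3 + 10·x^2 + 9·x + 9. Now divide by f(x) = x^4 + 9·x^3 + x^2 + 8·x + 10 in F_11[x], eliminating the leading term at each step:
  leading term 2·x^6: subtract (2·x^2)·f(x) = 2·x^6 + 7·x^5 + 2·x^4 + 5·x^3 + 9·x^2, leaving 4·x^5 + 2·x^4 + 5·x^3 + x^2 + 9·x + 9 (coefficients mod 11)
  leading term 4·x^5: subtract (4·x)·f(x) = 4·x^5 + 3·x^4 + 4·x^3 + 10·x^2 + 7·x, leaving 10·x^4 + x^3 + 2·x^2 + 2·x + 9 (coefficients mod 11)
  leading term 10·x^4: subtract (10)·f(x) = 10·x^4 + 2·x^3 + 10·x^2 + 3·x + 1, leaving 10·x^3 + 3·x^2 + 10·x + 8 (coefficients mod 11)
The degree is now < 4, so this is the remainder. Hence a · b ≡ 10·x^3 + 3·x^2 + 10·x + 8 in F_11[x]/(f).

Final answer: a · b ≡ 10·x^3 + 3·x^2 + 10·x + 8 (mod f(x))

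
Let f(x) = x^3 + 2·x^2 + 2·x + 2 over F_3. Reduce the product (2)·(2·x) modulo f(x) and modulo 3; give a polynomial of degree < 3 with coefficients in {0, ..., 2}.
Multiply as integer polynomials: a · b = 4·x. Reducing coefficients mod 3: a · b ≡ x. This already has degree < 3, so no reduction by f is needed. Hence a · b ≡ x in F_3[x]/(f).

Final answer: a · b ≡ x (mod f(x))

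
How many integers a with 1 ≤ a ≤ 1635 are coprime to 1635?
864

The number of a ∈ {1, ..., 1635} with gcd(a, 1635) = 1 is by definition Euler's totient φ(1635). φ is multiplicative, with φ(p^e) = p^e − p^(e−1). Factorise 1635 = 3 · 5 · 109. Then
  φ(1635) = (3 − 1) · (5 − 1) · (109 − 1) = 2 · 4 · 108 = 864.
So there are 864 such integers.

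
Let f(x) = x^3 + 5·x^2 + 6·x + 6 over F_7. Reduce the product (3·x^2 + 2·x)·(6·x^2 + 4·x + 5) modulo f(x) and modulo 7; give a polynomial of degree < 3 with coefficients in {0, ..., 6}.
Multiply as integer polynomials: a · b = 18·x^4 + 24·x^3 + 23·x^2 + 10·x. Reducing coefficients mod 7: a · b ≡ 4·x^4 + 3·x^3 + 2·x^2 + 3·x. Now divide by f(x) = x^3 + 5·x^2 + 6·x + 6 in F_7[x], eliminating the leading term at each step:
  leading term 4·x^4: subtract (4·x)·f(x) = 4·x^4 + 6·x^3 + 3·x^2 + 3·x, leaving 4·x^3 + 6·x^2 (coefficients mod 7)
  leading term 4·x^3: subtract (4)·f(x) = 4·x^3 + 6·x^2 + 3·x + 3, leaving 4·x + 4 (coefficients mod 7)
The degree is now < 3, so this is the remainder. Hence a · b ≡ 4·x + 4 in F_7[x]/(f).

Final answer: a · b ≡ 4·x + 4 (mod f(x))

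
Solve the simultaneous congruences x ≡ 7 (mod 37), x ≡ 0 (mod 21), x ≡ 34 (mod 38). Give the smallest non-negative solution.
The moduli 37, 21, 38 are pairwise coprime, so by the CRT there is a unique solution mod 37·21·38 = 29526.
Solve by successive substitution. Start with x ≡ 7 (mod 37).
  Combine with x ≡ 0 (mod 21): write x = 7 + 37·t and require 7 + 37·t ≡ 0 (mod 21), i.e. 37·t ≡ 0 − 7 ≡ 14 (mod 21). Since 37^(−1) ≡ 4 (mod 21) (37 ≡ 16 (mod 21)), t ≡ 4·14 ≡ 14 (mod 21). So x ≡ 7 + 37·14 = 525 (mod 777).
  Combine with x ≡ 34 (mod 38): write x = 525 + 777·t and require 525 + 777·t ≡ 34 (mod 38), i.e. 777·t ≡ 34 − 525 ≡ 3 (mod 38). Since 777^(−1) ≡ 9 (mod 38) (777 ≡ 17 (mod 38)), t ≡ 9·3 ≡ 27 (mod 38). So x ≡ 525 + 777·27 = 21504 (mod 29526).
Unique solution in [0, 29526): x = 21504.

Final answer: x ≡ 21504 (mod 29526); the representative in [0, 29526) is 21504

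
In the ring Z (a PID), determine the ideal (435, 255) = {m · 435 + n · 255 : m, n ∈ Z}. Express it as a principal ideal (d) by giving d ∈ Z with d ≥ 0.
In the PID Z, (a, b) is generated by gcd(a, b). Compute gcd(435, 255) with the extended Euclidean algorithm, tracking rows (r, s, t) with s·435 + t·255 = r:
  row A: (435, 1, 0)   [1·435 + 0·255 = 435]
  row B: (255, 0, 1)   [0·435 + 1·255 = 255]
  435 = 1·255 + 180   → row C = row A − 1·row B = (180, 1, −1)   [check: 1·435 − 1·255 = 180]
  255 = 1·180 + 75   → row D = row B − 1·row C = (75, −1, 2)   [check: −1·435 + 2·255 = 75]
  180 = 2·75 + 30   → row E = row C − 2·row D = (30, 3, −5)   [check: 3·435 − 5·255 = 30]
  75 = 2·30 + 15   → row F = row D − 2·row E = (15, −7, 12)   [check: −7·435 + 12·255 = 15]
  30 = 2·15 + 0   → remainder 0, stop. gcd = 15 (last nonzero row F).
So gcd(435, 255) = 15, with Bézout identity −7·435 + 12·255 = 15. Containment (⊇): the Bézout identity exhibits 15 as an element of (435, 255), giving (15) ⊆ (435, 255). Containment (⊆): since 15 | 435 and 15 | 255 (435 = 15·29, 255 = 15·17), every Z-linear combination of 435 and 255 is divisible by 15, so (435, 255) ⊆ (15). Therefore (435, 255) = (15), d = 15.

Final answer: (435, 255) = (15); d = 15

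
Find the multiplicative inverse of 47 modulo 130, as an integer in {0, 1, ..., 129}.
47^(−1) ≡ 83 (mod 130)

Apply the extended Euclidean algorithm to (130, 47), tracking rows (r, s, t) with s·130 + t·47 = r. Each division r_prev = q·r_cur + r_new produces the new row as (previous row) − q·(current row):
  row A: (130, 1, 0)   [1·130 + 0·47 = 130]
  row B: (47, 0, 1)   [0·130 + 1·47 = 47]
  130 = 2·47 + 36   → row C = row A − 2·row B = (36, 1, −2)   [check: 1·130 − 2·47 = 36]
  47 = 1·36 + 11   → row D = row B − 1·row C = (11, −1, 3)   [check: −1·130 + 3·47 = 11]
  36 = 3·11 + 3   → row E = row C − 3·row D = (3, 4, −11)   [check: 4·130 − 11·47 = 3]
  11 = 3·3 + 2   → row F = row D − 3·row E = (2, −13, 36)   [check: −13·130 + 36·47 = 2]
  3 = 1·2 + 1   → row G = row E − 1·row F = (1, 17, −47)   [check: 17·130 − 47·47 = 1]
  2 = 2·1 + 0   → remainder 0, stop. gcd = 1 (last nonzero row G).
The gcd is 1, so 47 is invertible mod 130. The last nonzero row gives 17·130 − 47·47 = 1, so t = −47. So 47^(−1) ≡ −47 ≡ 83 (mod 130). Verify: 47 · 83 = 3901 ≡ 1 (mod 130). ✓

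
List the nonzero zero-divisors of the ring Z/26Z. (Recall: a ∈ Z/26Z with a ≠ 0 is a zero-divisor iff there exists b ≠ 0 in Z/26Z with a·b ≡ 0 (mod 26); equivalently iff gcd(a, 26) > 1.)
nonzero zero-divisors of Z/26Z = {2, 4, 6, 8, 10, 12, 13, 14, 16, 18, 20, 22, 24}

An element a ∈ Z/26Z (with a ≠ 0) is a zero-divisor iff gcd(a, 26) > 1 (because a is a unit precisely when gcd(a, n) = 1, and in Z/nZ every nonzero, non-unit element is a zero-divisor). Scan a = 1, ..., 25 and keep those with gcd(a, 26) > 1:
  gcd(2, 26) = 2, gcd(4, 26) = 2, gcd(6, 26) = 2, gcd(8, 26) = 2, gcd(10, 26) = 2, gcd(12, 26) = 2, gcd(13, 26) = 13, gcd(14, 26) = 2, gcd(16, 26) = 2, gcd(18, 26) = 2, gcd(20, 26) = 2, gcd(22, 26) = 2, gcd(24, 26) = 2.
All other a ∈ {1, ..., 25} have gcd(a, 26) = 1 and are units. So the nonzero zero-divisors are exactly the 13 values of a appearing in this scan.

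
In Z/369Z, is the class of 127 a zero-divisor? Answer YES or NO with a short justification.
NO

gcd(127, 369) = 1, so 127 is a unit in Z/369Z (it has a multiplicative inverse). A unit cannot be a zero-divisor: if 127·b ≡ 0 then multiplying both sides by 127^(−1) gives b ≡ 0. So 127 is not a zero-divisor.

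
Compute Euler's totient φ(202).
φ(202) = 100

φ is multiplicative, with φ(p^e) = p^e − p^(e−1). Factorise 202 = 2 · 101. Then
  φ(202) = (2 − 1) · (101 − 1) = 1 · 100 = 100.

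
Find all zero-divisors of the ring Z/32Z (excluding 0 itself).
An element a ∈ Z/32Z (with a ≠ 0) is a zero-divisor iff gcd(a, 32) > 1 (because a is a unit precisely when gcd(a, n) = 1, and in Z/nZ every nonzero, non-unit element is a zero-divisor). Scan a = 1, ..., 31 and keep those with gcd(a, 32) > 1:
  gcd(2, 32) = 2, gcd(4, 32) = 4, gcd(6, 32) = 2, gcd(8, 32) = 8, gcd(10, 32) = 2, gcd(12, 32) = 4, gcd(14, 32) = 2, gcd(16, 32) = 16, gcd(18, 32) = 2, gcd(20, 32) = 4, gcd(22, 32) = 2, gcd(24, 32) = 8, gcd(26, 32) = 2, gcd(28, 32) = 4, gcd(30, 32) = 2.
All other a ∈ {1, ..., 31} have gcd(a, 32) = 1 and are units. So the nonzero zero-divisors are exactly the 15 values of a appearing in this scan.

Final answer: nonzero zero-divisors of Z/32Z = {2, 4, 6, 8, 10, 12, 14, 16, 18, 20, 22, 24, 26, 28, 30}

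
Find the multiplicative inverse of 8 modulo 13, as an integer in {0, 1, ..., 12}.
8^(−1) ≡ 5 (mod 13)

Apply the extended Euclidean algorithm to (13, 8), tracking rows (r, s, t) with s·13 + t·8 = r. Each division r_prev = q·r_cur + r_new produces the new row as (previous row) − q·(current row):
  row A: (13, 1, 0)   [1·13 + 0·8 = 13]
  row B: (8, 0, 1)   [0·13 + 1·8 = 8]
  13 = 1·8 + 5   → row C = row A − 1·row B = (5, 1, −1)   [check: 1·13 − 1·8 = 5]
  8 = 1·5 + 3   → row D = row B − 1·row C = (3, −1, 2)   [check: −1·13 + 2·8 = 3]
  5 = 1·3 + 2   → row E = row C − 1·row D = (2, 2, −3)   [check: 2·13 − 3·8 = 2]
  3 = 1·2 + 1   → row F = row D − 1·row E = (1, −3, 5)   [check: −3·13 + 5·8 = 1]
  2 = 2·1 + 0   → remainder 0, stop. gcd = 1 (last nonzero row F).
The gcd is 1, so 8 is invertible mod 13. The last nonzero row gives −3·13 + 5·8 = 1, so t = 5. So 8^(−1) ≡ 5 (mod 13). Verify: 8 · 5 = 40 ≡ 1 (mod 13). ✓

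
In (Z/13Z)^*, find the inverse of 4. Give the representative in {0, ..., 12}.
4^(−1) ≡ 10 (mod 13)

Apply the extended Euclidean algorithm to (13, 4), tracking rows (r, s, t) with s·13 + t·4 = r. Each division r_prev = q·r_cur + r_new produces the new row as (previous row) − q·(current row):
  row A: (13, 1, 0)   [1·13 + 0·4 = 13]
  row B: (4, 0, 1)   [0·13 + 1·4 = 4]
  13 = 3·4 + 1   → row C = row A − 3·row B = (1, 1, −3)   [check: 1·13 − 3·4 = 1]
  4 = 4·1 + 0   → remainder 0, stop. gcd = 1 (last nonzero row C).
The gcd is 1, so 4 is invertible mod 13. The last nonzero row gives 1·13 − 3·4 = 1, so t = −3. So 4^(−1) ≡ −3 ≡ 10 (mod 13). Verify: 4 · 10 = 40 ≡ 1 (mod 13). ✓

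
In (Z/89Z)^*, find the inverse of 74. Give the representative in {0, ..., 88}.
74^(−1) ≡ 83 (mod 89)

Apply the extended Euclidean algorithm to (89, 74), tracking rows (r, s, t) with s·89 + t·74 = r. Each division r_prev = q·r_cur + r_new produces the new row as (previous row) − q·(current row):
  row A: (89, 1, 0)   [1·89 + 0·74 = 89]
  row B: (74, 0, 1)   [0·89 + 1·74 = 74]
  89 = 1·74 + 15   → row C = row A − 1·row B = (15, 1, −1)   [check: 1·89 − 1·74 = 15]
  74 = 4·15 + 14   → row D = row B − 4·row C = (14, −4, 5)   [check: −4·89 + 5·74 = 14]
  15 = 1·14 + 1   → row E = row C − 1·row D = (1, 5, −6)   [check: 5·89 − 6·74 = 1]
  14 = 14·1 + 0   → remainder 0, stop. gcd = 1 (last nonzero row E).
The gcd is 1, so 74 is invertible mod 89. The last nonzero row gives 5·89 − 6·74 = 1, so t = −6. So 74^(−1) ≡ −6 ≡ 83 (mod 89). Verify: 74 · 83 = 6142 ≡ 1 (mod 89). ✓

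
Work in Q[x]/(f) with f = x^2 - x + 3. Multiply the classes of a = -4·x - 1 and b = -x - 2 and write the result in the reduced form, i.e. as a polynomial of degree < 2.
First multiply in Q[x] without reducing: a · b = 4·x^2 + 9·x + 2. Now divide by f(x) = x^2 - x + 3, eliminating the leading term at each step:
  leading term 4·x^2: subtract (4)·f(x) = 4·x^2 - 4·x + 12, leaving 13·x - 10
The degree is now < 2, so this is the remainder. Hence a · b ≡ 13·x - 10 in Q[x]/(f).

Final answer: a · b ≡ 13·x - 10 (mod f(x))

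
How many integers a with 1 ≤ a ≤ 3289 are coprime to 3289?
2640

The number of a ∈ {1, ..., 3289} with gcd(a, 3289) = 1 is by definition Euler's totient φ(3289). φ is multiplicative, with φ(p^e) = p^e − p^(e−1). Factorise 3289 = 11 · 13 · 23. Then
  φ(3289) = (11 − 1) · (13 − 1) · (23 − 1) = 10 · 12 · 22 = 2640.
So there are 2640 such integers.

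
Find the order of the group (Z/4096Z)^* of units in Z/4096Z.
(Z/4096Z)^* consists of the classes a with gcd(a, 4096) = 1, so its order is φ(4096). φ is multiplicative, with φ(p^e) = p^e − p^(e−1). Factorise 4096 = 2^12. Then
  φ(4096) = (2^12 − 2^11) = 2048 = 2048.
Thus |(Z/4096Z)^*| = 2048.

Final answer: |(Z/4096Z)^*| = 2048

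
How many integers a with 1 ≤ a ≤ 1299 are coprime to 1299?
The number of a ∈ {1, ..., 1299} with gcd(a, 1299) = 1 is by definition Euler's totient φ(1299). φ is multiplicative, with φ(p^e) = p^e − p^(e−1). Factorise 1299 = 3 · 433. Then
  φ(1299) = (3 − 1) · (433 − 1) = 2 · 432 = 864.
So there are 864 such integers.

Final answer: 864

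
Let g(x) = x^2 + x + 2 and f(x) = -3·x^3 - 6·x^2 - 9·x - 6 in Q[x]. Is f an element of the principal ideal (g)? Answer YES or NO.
YES

In Q[x] the ideal (g) consists of all multiples of g, so f ∈ (g) iff g | f, i.e. iff the remainder of f on division by g is 0. Divide f by g (g is monic, so eliminate the leading term of the running remainder at each step):
  leading term -3·x^3: subtract (-3·x)·g(x) = -3·x^3 - 3·x^2 - 6·x, leaving -3·x^2 - 3·x - 6
  leading term -3·x^2: subtract (-3)·g(x) = -3·x^2 - 3·x - 6, leaving 0
The remainder is 0, so f(x) = g(x) · h(x) with h(x) = -3·x - 3. Hence g | f, i.e. f ∈ (g).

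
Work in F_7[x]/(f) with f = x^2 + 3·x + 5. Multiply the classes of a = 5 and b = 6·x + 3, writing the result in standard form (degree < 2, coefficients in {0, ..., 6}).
Multiply as integer polynomials: a · b = 30·x + 15. Reducing coefficients mod 7: a · b ≡ 2·x + 1. This already has degree < 2, so no reduction by f is needed. Hence a · b ≡ 2·x + 1 in F_7[x]/(f).

Final answer: a · b ≡ 2·x + 1 (mod f(x))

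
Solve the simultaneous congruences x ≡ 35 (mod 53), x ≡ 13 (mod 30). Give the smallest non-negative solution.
x ≡ 883 (mod 1590); the representative in [0, 1590) is 883

The moduli 53, 30 are pairwise coprime, so by the CRT there is a unique solution mod 53·30 = 1590.
Solve by successive substitution. Start with x ≡ 35 (mod 53).
  Combine with x ≡ 13 (mod 30): write x = 35 + 53·t and require 35 + 53·t ≡ 13 (mod 30), i.e. 53·t ≡ 13 − 35 ≡ 8 (mod 30). Since 53^(−1) ≡ 17 (mod 30) (53 ≡ 23 (mod 30)), t ≡ 17·8 ≡ 16 (mod 30). So x ≡ 35 + 53·16 = 883 (mod 1590).
Unique solution in [0, 1590): x = 883.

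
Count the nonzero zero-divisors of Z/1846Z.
In Z/1846Z each nonzero element is either a unit (gcd with 1846 is 1) or a zero-divisor (gcd > 1). The number of units is φ(1846): factorise 1846 = 2 · 13 · 71, so φ(1846) = (2 − 1) · (13 − 1) · (71 − 1) = 1 · 12 · 70 = 840. The nonzero elements number 1846 − 1 = 1845. Hence the nonzero zero-divisors number 1845 − 840 = 1005.

Final answer: Z/1846Z has 1005 nonzero zero-divisors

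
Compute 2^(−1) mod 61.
2^(−1) ≡ 31 (mod 61)

Apply the extended Euclidean algorithm to (61, 2), tracking rows (r, s, t) with s·61 + t·2 = r. Each division r_prev = q·r_cur + r_new produces the new row as (previous row) − q·(current row):
  row A: (61, 1, 0)   [1·61 + 0·2 = 61]
  row B: (2, 0, 1)   [0·61 + 1·2 = 2]
  61 = 30·2 + 1   → row C = row A − 30·row B = (1, 1, −30)   [check: 1·61 − 30·2 = 1]
  2 = 2·1 + 0   → remainder 0, stop. gcd = 1 (last nonzero row C).
The gcd is 1, so 2 is invertible mod 61. The last nonzero row gives 1·61 − 30·2 = 1, so t = −30. So 2^(−1) ≡ −30 ≡ 31 (mod 61). Verify: 2 · 31 = 62 ≡ 1 (mod 61). ✓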